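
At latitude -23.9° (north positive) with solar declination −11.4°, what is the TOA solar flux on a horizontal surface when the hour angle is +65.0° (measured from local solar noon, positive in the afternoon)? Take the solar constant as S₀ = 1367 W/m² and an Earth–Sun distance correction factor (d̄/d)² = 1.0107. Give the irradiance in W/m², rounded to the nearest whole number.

634 W/m²

With φ = -23.9°, δ = -11.4°, H = 65.00°: sin φ sin δ = 0.0801, cos φ cos δ cos H = 0.3788, so cos θ_z = 0.4589.
Top-of-atmosphere irradiance = S₀ (d̄/d)² cos θ_z = 1367 × 1.0107 × 0.4589 = 634.03 W/m².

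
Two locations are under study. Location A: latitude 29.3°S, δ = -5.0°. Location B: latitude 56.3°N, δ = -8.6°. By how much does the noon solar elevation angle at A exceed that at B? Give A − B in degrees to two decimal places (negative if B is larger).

+40.60°

A: 90° − |-29.3 − (-5.0)| = 65.70°.
B: 90° − |56.3 − (-8.6)| = 25.10°.
A − B = 65.70 − 25.10 = 40.60°.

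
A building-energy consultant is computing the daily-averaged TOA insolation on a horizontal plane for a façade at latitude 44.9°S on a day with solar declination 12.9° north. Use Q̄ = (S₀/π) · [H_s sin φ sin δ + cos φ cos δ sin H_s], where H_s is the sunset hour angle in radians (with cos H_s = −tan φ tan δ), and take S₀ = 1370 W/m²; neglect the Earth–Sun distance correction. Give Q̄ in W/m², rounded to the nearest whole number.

−tan φ tan δ = −(-0.9965)(0.2290) = 0.2282; H_s = arccos(0.2282) = 76.81°. In radians, H_s = 1.3406.
H_s sin φ sin δ = 1.3406 × -0.7059 × 0.2233 = -0.2113.
cos φ cos δ sin H_s = 0.7083 × 0.9748 × 0.9736 = 0.6722.
Q̄ = (1370/π) × (-0.2113 + 0.6722) = 436.08 × 0.4609 = 200.99 W/m².

201 W/m²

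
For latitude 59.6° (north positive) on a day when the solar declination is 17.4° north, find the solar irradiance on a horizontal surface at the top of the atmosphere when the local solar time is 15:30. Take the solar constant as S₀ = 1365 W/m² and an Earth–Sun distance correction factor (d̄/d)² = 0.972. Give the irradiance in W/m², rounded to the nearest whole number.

732 W/m²

Hour angle H = 15° × (15.5 − 12) = 52.50°.
cos θ_z = sin(59.6°) sin(17.4°) + cos(59.6°) cos(17.4°) cos(52.50°) = 0.2579 + 0.2940 = 0.5519.
Top-of-atmosphere irradiance = S₀ (d̄/d)² cos θ_z = 1365 × 0.972 × 0.5519 = 732.25 W/m².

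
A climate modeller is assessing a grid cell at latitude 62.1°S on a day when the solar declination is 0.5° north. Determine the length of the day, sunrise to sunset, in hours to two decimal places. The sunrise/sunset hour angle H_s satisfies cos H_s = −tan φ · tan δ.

11.87 hours

The sunset hour angle satisfies cos H_s = −tan φ tan δ = 0.0165, giving H_s = 89.05°.
Day length = 2 H_s / 15° h⁻¹ = 178.10° / 15 = 11.873 h.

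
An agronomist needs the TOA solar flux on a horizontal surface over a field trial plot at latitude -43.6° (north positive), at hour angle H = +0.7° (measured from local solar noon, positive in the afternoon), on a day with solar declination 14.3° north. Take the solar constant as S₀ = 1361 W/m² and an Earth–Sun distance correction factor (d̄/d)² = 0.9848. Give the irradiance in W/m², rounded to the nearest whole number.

712 W/m²

cos θ_z = sin(-43.6°) sin(14.3°) + cos(-43.6°) cos(14.3°) cos(0.70°) = -0.1703 + 0.7017 = 0.5314.
Top-of-atmosphere irradiance = S₀ (d̄/d)² cos θ_z = 1361 × 0.9848 × 0.5314 = 712.24 W/m².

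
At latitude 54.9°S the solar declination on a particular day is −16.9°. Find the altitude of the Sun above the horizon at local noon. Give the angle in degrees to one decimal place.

52.0°

At local solar noon the hour angle is zero, so the elevation is 90° − |φ − δ| = 90° − |-54.9° − (-16.9°)| = 90° − 38.0° = 52.0°.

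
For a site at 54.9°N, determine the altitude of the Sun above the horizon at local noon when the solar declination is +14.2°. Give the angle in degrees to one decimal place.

49.3°

At local solar noon the hour angle is zero, so the elevation is 90° − |φ − δ| = 90° − |54.9° − (14.2°)| = 90° − 40.7° = 49.3°.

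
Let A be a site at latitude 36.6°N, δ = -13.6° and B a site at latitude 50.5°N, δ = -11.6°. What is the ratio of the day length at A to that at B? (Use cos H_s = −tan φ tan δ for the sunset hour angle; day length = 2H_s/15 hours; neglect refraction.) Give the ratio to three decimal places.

1.054

A: H_s = arccos(−tan 36.6° · tan -13.6°) = 79.65°, so 2H_s/15 = 10.6200 h.
B: H_s = arccos(−tan 50.5° · tan -11.6°) = 75.58°, so 2H_s/15 = 10.0773 h.
Ratio A/B = 10.6200 / 10.0773 = 1.0539.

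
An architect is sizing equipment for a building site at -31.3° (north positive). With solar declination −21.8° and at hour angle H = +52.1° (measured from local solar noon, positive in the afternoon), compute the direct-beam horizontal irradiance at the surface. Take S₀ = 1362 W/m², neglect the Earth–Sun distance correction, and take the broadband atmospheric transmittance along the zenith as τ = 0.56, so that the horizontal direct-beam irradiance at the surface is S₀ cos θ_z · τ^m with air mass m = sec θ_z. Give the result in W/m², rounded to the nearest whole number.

With φ = -31.3°, δ = -21.8°, H = 52.10°: sin φ sin δ = 0.1929, cos φ cos δ cos H = 0.4873, so cos θ_z = 0.6802.
Air mass m = 1/cos θ_z = 1/0.6802 = 1.470; τ^m = 0.56^1.470 = 0.4264.
Surface direct beam = 1362 × 0.6802 × 0.4264 = 395.03 W/m².

395 W/m²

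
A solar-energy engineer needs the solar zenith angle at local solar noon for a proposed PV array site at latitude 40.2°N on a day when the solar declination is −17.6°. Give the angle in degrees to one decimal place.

57.8°

At local solar noon the hour angle is zero, so the zenith angle is |φ − δ| = |40.2° − (-17.6°)| = 57.8°.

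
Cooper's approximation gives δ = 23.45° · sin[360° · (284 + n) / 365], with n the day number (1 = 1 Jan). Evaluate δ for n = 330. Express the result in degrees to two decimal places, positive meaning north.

-21.35°

360 × (284 + 330) / 365 = 605.589°; sin(605.589°) = -0.9106.
δ = 23.45 × -0.9106 = -21.354° ≈ -21.35°.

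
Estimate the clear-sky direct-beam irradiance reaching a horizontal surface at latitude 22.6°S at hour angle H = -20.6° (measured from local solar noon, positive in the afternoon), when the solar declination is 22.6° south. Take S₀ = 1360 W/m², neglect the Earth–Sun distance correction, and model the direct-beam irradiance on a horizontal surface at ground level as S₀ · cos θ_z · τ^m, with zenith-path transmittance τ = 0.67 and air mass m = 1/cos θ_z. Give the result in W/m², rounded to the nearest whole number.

cos θ_z = sin(-22.6°) sin(-22.6°) + cos(-22.6°) cos(-22.6°) cos(-20.60°) = 0.1477 + 0.7978 = 0.9455.
Air mass m = 1/cos θ_z = 1/0.9455 = 1.058; τ^m = 0.67^1.058 = 0.6546.
Surface direct beam = 1360 × 0.9455 × 0.6546 = 841.74 W/m².

842 W/m²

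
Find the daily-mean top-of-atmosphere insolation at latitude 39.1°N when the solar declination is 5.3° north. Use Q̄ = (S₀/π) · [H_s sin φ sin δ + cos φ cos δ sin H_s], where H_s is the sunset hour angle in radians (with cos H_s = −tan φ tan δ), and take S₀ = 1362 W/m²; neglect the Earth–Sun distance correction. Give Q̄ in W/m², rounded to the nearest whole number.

cos H_s = −tan(39.1°) · tan(5.3°) = -0.0754, so H_s = arccos(-0.0754) = 94.32°. In radians, H_s = 1.6462.
H_s sin φ sin δ = 1.6462 × 0.6307 × 0.0924 = 0.0959.
cos φ cos δ sin H_s = 0.7760 × 0.9957 × 0.9972 = 0.7705.
Q̄ = (1362/π) × (0.0959 + 0.7705) = 433.54 × 0.8664 = 375.62 W/m².

376 W/m²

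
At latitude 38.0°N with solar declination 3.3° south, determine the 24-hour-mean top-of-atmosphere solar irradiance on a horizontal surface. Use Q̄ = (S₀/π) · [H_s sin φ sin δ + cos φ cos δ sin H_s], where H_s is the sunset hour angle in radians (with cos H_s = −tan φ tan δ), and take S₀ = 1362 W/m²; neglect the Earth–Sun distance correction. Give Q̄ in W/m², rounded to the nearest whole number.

cos H_s = −tan(38.0°) · tan(-3.3°) = 0.0450, so H_s = arccos(0.0450) = 87.42°. In radians, H_s = 1.5258.
H_s sin φ sin δ = 1.5258 × 0.6157 × -0.0576 = -0.0541.
cos φ cos δ sin H_s = 0.7880 × 0.9983 × 0.9990 = 0.7859.
Q̄ = (1362/π) × (-0.0541 + 0.7859) = 433.54 × 0.7318 = 317.26 W/m².

317 W/m²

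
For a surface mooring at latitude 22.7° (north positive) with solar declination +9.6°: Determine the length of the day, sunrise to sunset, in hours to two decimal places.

12.54 hours

The sunset hour angle satisfies cos H_s = −tan φ tan δ = -0.0708, giving H_s = 94.06°.
Day length = 2 H_s / 15° h⁻¹ = 188.12° / 15 = 12.541 h.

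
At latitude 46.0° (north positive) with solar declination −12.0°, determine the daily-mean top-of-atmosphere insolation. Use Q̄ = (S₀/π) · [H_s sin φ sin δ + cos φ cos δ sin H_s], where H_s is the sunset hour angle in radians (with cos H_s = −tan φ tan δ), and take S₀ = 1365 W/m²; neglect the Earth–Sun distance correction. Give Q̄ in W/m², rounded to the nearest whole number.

The sunset hour angle satisfies cos H_s = −tan φ tan δ = 0.2201, giving H_s = 77.29°. In radians, H_s = 1.3490.
H_s sin φ sin δ = 1.3490 × 0.7193 × -0.2079 = -0.2017.
cos φ cos δ sin H_s = 0.6947 × 0.9781 × 0.9755 = 0.6628.
Q̄ = (1365/π) × (-0.2017 + 0.6628) = 434.49 × 0.4611 = 200.34 W/m².

200 W/m²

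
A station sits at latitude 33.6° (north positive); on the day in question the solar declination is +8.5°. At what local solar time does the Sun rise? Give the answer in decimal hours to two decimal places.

5.62 h

cos H_s = −tan(33.6°) · tan(8.5°) = -0.0993, so H_s = arccos(-0.0993) = 95.70°.
Sunrise is at 12 − H_s/15 = 12 − 6.380 = 5.620 h local solar time.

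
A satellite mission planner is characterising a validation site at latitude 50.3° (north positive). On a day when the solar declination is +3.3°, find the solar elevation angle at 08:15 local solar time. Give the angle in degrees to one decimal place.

Hour angle H = 15° × (8.25 − 12) = -56.25°.
cos θ_z = sin φ sin δ + cos φ cos δ cos H = (0.7694)(0.0576) + (0.6388)(0.9983)(0.5556) = 0.3986.
θ_z = arccos(0.3986) = 66.51°, so the elevation is 90° − 66.51° = 23.49°.

23.5°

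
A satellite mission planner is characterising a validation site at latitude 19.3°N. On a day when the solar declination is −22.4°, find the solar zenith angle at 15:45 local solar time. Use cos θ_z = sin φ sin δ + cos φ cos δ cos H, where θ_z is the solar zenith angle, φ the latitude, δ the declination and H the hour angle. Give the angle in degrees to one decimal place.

Hour angle H = 15° × (15.75 − 12) = 56.25°.
cos θ_z = sin φ sin δ + cos φ cos δ cos H = (0.3305)(-0.3811) + (0.9438)(0.9245)(0.5556) = 0.3588.
θ_z = arccos(0.3588) = 68.97°.

69.0°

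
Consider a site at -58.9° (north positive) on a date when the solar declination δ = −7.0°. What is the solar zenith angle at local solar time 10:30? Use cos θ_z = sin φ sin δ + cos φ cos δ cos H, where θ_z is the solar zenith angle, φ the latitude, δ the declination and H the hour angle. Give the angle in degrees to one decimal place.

54.7°

Hour angle H = 15° × (10.5 − 12) = -22.50°.
cos θ_z = sin(-58.9°) sin(-7.0°) + cos(-58.9°) cos(-7.0°) cos(-22.50°) = 0.1044 + 0.4737 = 0.5781.
θ_z = arccos(0.5781) = 54.68°.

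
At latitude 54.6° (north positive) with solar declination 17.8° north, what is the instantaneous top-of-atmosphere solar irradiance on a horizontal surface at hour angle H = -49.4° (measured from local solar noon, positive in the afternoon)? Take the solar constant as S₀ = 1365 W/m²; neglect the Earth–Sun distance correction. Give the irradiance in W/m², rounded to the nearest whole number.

cos θ_z = sin φ sin δ + cos φ cos δ cos H = (0.8151)(0.3057) + (0.5793)(0.9521)(0.6508) = 0.6081.
Top-of-atmosphere irradiance = S₀ cos θ_z = 1365 × 0.6081 = 830.06 W/m².

830 W/m²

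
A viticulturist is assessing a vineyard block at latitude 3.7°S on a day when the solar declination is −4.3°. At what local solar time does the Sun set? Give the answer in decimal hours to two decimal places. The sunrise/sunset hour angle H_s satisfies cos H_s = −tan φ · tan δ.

18.02 h

cos H_s = −tan(-3.7°) · tan(-4.3°) = -0.0049, so H_s = arccos(-0.0049) = 90.28°.
Sunset is at 12 + H_s/15 = 12 + 6.019 = 18.019 h local solar time.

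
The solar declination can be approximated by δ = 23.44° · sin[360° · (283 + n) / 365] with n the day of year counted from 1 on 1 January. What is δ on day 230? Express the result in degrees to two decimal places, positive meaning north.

+13.12°

360 × (283 + 230) / 365 = 505.973°; sin(505.973°) = 0.5596.
δ = 23.44 × 0.5596 = 13.117° ≈ +13.12°.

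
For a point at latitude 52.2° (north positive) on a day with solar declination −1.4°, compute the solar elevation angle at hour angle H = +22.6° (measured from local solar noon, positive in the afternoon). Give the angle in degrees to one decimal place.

33.1°

With φ = 52.2°, δ = -1.4°, H = 22.60°: sin φ sin δ = -0.0193, cos φ cos δ cos H = 0.5657, so cos θ_z = 0.5464.
θ_z = arccos(0.5464) = 56.88°, so the elevation is 90° − 56.88° = 33.12°.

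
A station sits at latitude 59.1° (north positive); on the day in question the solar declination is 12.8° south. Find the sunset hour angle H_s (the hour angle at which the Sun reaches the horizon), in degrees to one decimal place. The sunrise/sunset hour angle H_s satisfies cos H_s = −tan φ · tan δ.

67.7°

−tan φ tan δ = −(1.6709)(-0.2272) = 0.3796; H_s = arccos(0.3796) = 67.69°.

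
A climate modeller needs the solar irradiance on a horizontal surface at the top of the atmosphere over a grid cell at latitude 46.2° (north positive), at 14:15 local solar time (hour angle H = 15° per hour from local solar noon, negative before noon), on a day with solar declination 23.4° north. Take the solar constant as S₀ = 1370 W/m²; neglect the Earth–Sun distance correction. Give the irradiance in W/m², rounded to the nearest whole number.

Hour angle H = 15° × (14.25 − 12) = 33.75°.
cos θ_z = sin φ sin δ + cos φ cos δ cos H = (0.7218)(0.3971) + (0.6921)(0.9178)(0.8315) = 0.8148.
Top-of-atmosphere irradiance = S₀ cos θ_z = 1370 × 0.8148 = 1116.28 W/m².

1116 W/m²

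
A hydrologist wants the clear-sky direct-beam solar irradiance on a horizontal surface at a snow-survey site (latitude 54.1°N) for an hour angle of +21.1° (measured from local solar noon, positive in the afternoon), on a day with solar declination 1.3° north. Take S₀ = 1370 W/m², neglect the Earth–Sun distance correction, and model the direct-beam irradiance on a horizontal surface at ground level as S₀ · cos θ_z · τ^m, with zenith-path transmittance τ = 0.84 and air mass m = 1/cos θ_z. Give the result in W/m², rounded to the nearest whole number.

cos θ_z = sin(54.1°) sin(1.3°) + cos(54.1°) cos(1.3°) cos(21.10°) = 0.0184 + 0.5469 = 0.5653.
Air mass m = 1/cos θ_z = 1/0.5653 = 1.769; τ^m = 0.84^1.769 = 0.7346.
Surface direct beam = 1370 × 0.5653 × 0.7346 = 568.92 W/m².

569 W/m²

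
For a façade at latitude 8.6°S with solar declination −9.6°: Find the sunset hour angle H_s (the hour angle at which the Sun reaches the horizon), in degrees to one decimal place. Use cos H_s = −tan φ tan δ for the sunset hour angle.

cos H_s = −tan(-8.6°) · tan(-9.6°) = -0.0256, so H_s = arccos(-0.0256) = 91.47°.

91.5°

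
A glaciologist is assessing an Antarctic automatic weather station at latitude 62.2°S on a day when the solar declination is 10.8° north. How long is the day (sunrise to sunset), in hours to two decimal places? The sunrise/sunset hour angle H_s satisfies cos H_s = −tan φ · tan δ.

9.17 hours

cos H_s = −tan(-62.2°) · tan(10.8°) = 0.3618, so H_s = arccos(0.3618) = 68.79°.
Day length = 2 H_s / 15° h⁻¹ = 137.58° / 15 = 9.172 h.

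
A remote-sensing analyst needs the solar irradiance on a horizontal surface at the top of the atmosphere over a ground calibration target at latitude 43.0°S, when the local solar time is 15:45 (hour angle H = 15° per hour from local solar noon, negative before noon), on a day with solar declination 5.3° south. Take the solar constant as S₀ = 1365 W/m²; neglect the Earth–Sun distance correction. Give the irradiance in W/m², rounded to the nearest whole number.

Hour angle H = 15° × (15.75 − 12) = 56.25°.
cos θ_z = sin(-43.0°) sin(-5.3°) + cos(-43.0°) cos(-5.3°) cos(56.25°) = 0.0630 + 0.4046 = 0.4676.
Top-of-atmosphere irradiance = S₀ cos θ_z = 1365 × 0.4676 = 638.27 W/m².

638 W/m²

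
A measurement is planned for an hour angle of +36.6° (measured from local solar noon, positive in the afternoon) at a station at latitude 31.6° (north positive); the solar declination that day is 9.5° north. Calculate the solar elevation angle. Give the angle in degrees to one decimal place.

With φ = 31.6°, δ = 9.5°, H = 36.60°: sin φ sin δ = 0.0865, cos φ cos δ cos H = 0.6744, so cos θ_z = 0.7609.
θ_z = arccos(0.7609) = 40.46°, so the elevation is 90° − 40.46° = 49.54°.

49.5°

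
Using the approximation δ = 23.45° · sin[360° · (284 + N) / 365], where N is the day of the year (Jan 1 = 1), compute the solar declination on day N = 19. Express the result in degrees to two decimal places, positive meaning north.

360 × (284 + 19) / 365 = 298.849°; sin(298.849°) = -0.8759.
δ = 23.45 × -0.8759 = -20.540° ≈ -20.54°.

-20.54°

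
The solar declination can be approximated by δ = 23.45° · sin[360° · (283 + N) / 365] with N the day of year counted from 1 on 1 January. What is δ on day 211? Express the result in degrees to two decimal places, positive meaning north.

360 × (283 + 211) / 365 = 487.233°; sin(487.233°) = 0.7962.
δ = 23.45 × 0.7962 = 18.671° ≈ +18.67°.

+18.67°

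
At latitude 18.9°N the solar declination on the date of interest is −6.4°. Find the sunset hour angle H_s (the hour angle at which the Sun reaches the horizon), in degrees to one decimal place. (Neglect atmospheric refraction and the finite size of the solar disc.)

−tan φ tan δ = −(0.3424)(-0.1122) = 0.0384; H_s = arccos(0.0384) = 87.80°.

87.8°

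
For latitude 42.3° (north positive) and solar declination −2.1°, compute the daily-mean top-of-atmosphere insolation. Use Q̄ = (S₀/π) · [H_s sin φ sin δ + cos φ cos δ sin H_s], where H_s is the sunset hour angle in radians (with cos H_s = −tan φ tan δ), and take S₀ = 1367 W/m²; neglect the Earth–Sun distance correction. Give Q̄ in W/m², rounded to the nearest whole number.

−tan φ tan δ = −(0.9099)(-0.0367) = 0.0334; H_s = arccos(0.0334) = 88.09°. In radians, H_s = 1.5375.
H_s sin φ sin δ = 1.5375 × 0.6730 × -0.0366 = -0.0379.
cos φ cos δ sin H_s = 0.7396 × 0.9993 × 0.9994 = 0.7386.
Q̄ = (1367/π) × (-0.0379 + 0.7386) = 435.13 × 0.7007 = 304.90 W/m².

305 W/m²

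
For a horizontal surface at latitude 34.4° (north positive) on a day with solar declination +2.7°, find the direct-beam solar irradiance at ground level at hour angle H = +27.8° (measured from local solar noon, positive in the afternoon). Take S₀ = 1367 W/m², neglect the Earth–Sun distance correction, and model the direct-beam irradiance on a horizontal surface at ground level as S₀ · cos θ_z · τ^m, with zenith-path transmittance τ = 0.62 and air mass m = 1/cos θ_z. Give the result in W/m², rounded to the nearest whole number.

cos θ_z = sin φ sin δ + cos φ cos δ cos H = (0.5650)(0.0471) + (0.8251)(0.9989)(0.8846) = 0.7557.
Air mass m = 1/cos θ_z = 1/0.7557 = 1.323; τ^m = 0.62^1.323 = 0.5313.
Surface direct beam = 1367 × 0.7557 × 0.5313 = 548.86 W/m².

549 W/m²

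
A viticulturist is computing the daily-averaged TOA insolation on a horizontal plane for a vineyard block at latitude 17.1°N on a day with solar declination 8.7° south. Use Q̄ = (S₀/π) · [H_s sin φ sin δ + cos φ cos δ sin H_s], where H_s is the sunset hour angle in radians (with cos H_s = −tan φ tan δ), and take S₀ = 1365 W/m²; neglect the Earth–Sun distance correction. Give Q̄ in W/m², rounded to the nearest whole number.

The sunset hour angle satisfies cos H_s = −tan φ tan δ = 0.0471, giving H_s = 87.30°. In radians, H_s = 1.5237.
H_s sin φ sin δ = 1.5237 × 0.2940 × -0.1513 = -0.0678.
cos φ cos δ sin H_s = 0.9558 × 0.9885 × 0.9989 = 0.9438.
Q̄ = (1365/π) × (-0.0678 + 0.9438) = 434.49 × 0.8760 = 380.61 W/m².

381 W/m²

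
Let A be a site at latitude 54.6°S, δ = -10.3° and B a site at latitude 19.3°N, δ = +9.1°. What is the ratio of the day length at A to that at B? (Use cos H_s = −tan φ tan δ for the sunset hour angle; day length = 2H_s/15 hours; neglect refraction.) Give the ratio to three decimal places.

A: H_s = arccos(−tan -54.6° · tan -10.3°) = 104.82°, so 2H_s/15 = 13.9760 h.
B: H_s = arccos(−tan 19.3° · tan 9.1°) = 93.22°, so 2H_s/15 = 12.4293 h.
Ratio A/B = 13.9760 / 12.4293 = 1.1244.

1.124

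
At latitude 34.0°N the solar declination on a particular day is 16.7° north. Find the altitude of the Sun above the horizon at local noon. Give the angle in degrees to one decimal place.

At local solar noon the hour angle is zero, so the elevation is 90° − |φ − δ| = 90° − |34.0° − (16.7°)| = 90° − 17.3° = 72.7°.

72.7°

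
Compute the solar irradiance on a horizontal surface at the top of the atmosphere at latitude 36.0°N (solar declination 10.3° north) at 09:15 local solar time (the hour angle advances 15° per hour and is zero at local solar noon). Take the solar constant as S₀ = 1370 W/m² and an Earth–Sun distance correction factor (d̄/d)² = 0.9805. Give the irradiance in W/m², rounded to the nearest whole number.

945 W/m²

Hour angle H = 15° × (9.25 − 12) = -41.25°.
cos θ_z = sin φ sin δ + cos φ cos δ cos H = (0.5878)(0.1788) + (0.8090)(0.9839)(0.7518) = 0.7035.
Top-of-atmosphere irradiance = S₀ (d̄/d)² cos θ_z = 1370 × 0.9805 × 0.7035 = 945.00 W/m².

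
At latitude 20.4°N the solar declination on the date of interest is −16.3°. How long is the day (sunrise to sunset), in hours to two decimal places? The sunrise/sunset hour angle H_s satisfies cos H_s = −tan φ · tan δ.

−tan φ tan δ = −(0.3719)(-0.2924) = 0.1087; H_s = arccos(0.1087) = 83.76°.
Day length = 2 H_s / 15° h⁻¹ = 167.52° / 15 = 11.168 h.

11.17 hours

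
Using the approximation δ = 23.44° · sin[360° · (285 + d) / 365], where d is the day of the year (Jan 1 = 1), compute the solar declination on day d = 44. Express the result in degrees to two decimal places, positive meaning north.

-13.61°

360 × (285 + 44) / 365 = 324.493°; sin(324.493°) = -0.5808.
δ = 23.44 × -0.5808 = -13.614° ≈ -13.61°.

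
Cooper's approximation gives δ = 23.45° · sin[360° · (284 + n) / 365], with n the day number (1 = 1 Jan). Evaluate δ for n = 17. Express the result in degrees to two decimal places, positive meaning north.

360 × (284 + 17) / 365 = 296.877°; sin(296.877°) = -0.8920.
δ = 23.45 × -0.8920 = -20.917° ≈ -20.92°.

-20.92°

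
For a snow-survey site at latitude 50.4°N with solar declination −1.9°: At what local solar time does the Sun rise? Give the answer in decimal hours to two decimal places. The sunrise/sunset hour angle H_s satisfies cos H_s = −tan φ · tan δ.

−tan φ tan δ = −(1.2088)(-0.0332) = 0.0401; H_s = arccos(0.0401) = 87.70°.
Sunrise is at 12 − H_s/15 = 12 − 5.847 = 6.153 h local solar time.

6.15 h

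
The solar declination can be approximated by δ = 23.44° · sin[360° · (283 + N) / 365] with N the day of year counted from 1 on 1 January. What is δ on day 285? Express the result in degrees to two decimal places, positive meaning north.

360 × (283 + 285) / 365 = 560.219°; sin(560.219°) = -0.3456.
δ = 23.44 × -0.3456 = -8.101° ≈ -8.10°.

-8.10°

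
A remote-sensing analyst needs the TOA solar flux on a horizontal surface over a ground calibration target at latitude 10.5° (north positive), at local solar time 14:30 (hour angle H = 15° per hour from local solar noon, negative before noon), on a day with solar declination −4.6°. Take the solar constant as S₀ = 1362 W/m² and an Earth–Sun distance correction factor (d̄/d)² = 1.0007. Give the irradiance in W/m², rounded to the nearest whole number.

Hour angle H = 15° × (14.5 − 12) = 37.50°.
With φ = 10.5°, δ = -4.6°, H = 37.50°: sin φ sin δ = -0.0146, cos φ cos δ cos H = 0.7776, so cos θ_z = 0.7630.
Top-of-atmosphere irradiance = S₀ (d̄/d)² cos θ_z = 1362 × 1.0007 × 0.7630 = 1039.93 W/m².

1040 W/m²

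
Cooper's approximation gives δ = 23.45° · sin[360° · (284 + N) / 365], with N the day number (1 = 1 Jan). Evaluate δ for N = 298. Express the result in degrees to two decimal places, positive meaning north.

360 × (284 + 298) / 365 = 574.027°; sin(574.027°) = -0.5596.
δ = 23.45 × -0.5596 = -13.123° ≈ -13.12°.

-13.12°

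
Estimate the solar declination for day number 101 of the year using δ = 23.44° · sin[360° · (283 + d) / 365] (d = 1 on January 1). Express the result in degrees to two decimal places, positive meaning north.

360 × (283 + 101) / 365 = 378.740°; sin(378.740°) = 0.3213.
δ = 23.44 × 0.3213 = 7.531° ≈ +7.53°.

+7.53°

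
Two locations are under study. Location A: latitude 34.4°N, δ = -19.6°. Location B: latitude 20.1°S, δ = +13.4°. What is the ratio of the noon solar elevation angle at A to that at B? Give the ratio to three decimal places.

0.637

A: 90° − |34.4 − (-19.6)| = 36.00°.
B: 90° − |-20.1 − (13.4)| = 56.50°.
Ratio A/B = 36.0000 / 56.5000 = 0.6372.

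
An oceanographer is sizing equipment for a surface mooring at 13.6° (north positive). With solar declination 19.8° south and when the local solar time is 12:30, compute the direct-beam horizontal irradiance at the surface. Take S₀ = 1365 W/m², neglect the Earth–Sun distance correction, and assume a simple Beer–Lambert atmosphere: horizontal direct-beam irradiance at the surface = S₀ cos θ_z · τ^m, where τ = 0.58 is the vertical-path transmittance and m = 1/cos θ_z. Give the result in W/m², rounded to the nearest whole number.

Hour angle H = 15° × (12.5 − 12) = 7.50°.
With φ = 13.6°, δ = -19.8°, H = 7.50°: sin φ sin δ = -0.0797, cos φ cos δ cos H = 0.9067, so cos θ_z = 0.8270.
Air mass m = 1/cos θ_z = 1/0.8270 = 1.209; τ^m = 0.58^1.209 = 0.5176.
Surface direct beam = 1365 × 0.8270 × 0.5176 = 584.30 W/m².

584 W/m²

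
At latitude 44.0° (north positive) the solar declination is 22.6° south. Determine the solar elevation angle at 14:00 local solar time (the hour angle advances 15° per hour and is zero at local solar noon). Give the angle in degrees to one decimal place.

17.9°

Hour angle H = 15° × (14 − 12) = 30.00°.
cos θ_z = sin(44.0°) sin(-22.6°) + cos(44.0°) cos(-22.6°) cos(30.00°) = -0.2670 + 0.5751 = 0.3081.
θ_z = arccos(0.3081) = 72.06°, so the elevation is 90° − 72.06° = 17.94°.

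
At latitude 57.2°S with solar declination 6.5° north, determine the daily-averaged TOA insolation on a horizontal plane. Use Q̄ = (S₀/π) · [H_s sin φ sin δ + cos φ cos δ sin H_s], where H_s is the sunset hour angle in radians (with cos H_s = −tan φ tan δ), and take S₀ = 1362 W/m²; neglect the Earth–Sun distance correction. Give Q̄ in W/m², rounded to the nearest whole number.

172 W/m²

cos H_s = −tan(-57.2°) · tan(6.5°) = 0.1768, so H_s = arccos(0.1768) = 79.82°. In radians, H_s = 1.3931.
H_s sin φ sin δ = 1.3931 × -0.8406 × 0.1132 = -0.1326.
cos φ cos δ sin H_s = 0.5417 × 0.9936 × 0.9843 = 0.5298.
Q̄ = (1362/π) × (-0.1326 + 0.5298) = 433.54 × 0.3972 = 172.20 W/m².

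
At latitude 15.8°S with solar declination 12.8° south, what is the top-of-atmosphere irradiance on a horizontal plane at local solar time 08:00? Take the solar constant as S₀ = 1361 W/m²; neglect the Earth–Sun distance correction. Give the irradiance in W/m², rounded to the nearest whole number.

Hour angle H = 15° × (8 − 12) = -60.00°.
cos θ_z = sin(-15.8°) sin(-12.8°) + cos(-15.8°) cos(-12.8°) cos(-60.00°) = 0.0603 + 0.4692 = 0.5295.
Top-of-atmosphere irradiance = S₀ cos θ_z = 1361 × 0.5295 = 720.65 W/m².

721 W/m²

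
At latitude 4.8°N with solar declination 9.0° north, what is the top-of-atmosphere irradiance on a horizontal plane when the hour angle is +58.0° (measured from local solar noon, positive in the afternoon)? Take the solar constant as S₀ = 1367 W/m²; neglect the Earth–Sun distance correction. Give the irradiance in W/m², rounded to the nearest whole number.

731 W/m²

cos θ_z = sin(4.8°) sin(9.0°) + cos(4.8°) cos(9.0°) cos(58.00°) = 0.0131 + 0.5216 = 0.5347.
Top-of-atmosphere irradiance = S₀ cos θ_z = 1367 × 0.5347 = 730.93 W/m².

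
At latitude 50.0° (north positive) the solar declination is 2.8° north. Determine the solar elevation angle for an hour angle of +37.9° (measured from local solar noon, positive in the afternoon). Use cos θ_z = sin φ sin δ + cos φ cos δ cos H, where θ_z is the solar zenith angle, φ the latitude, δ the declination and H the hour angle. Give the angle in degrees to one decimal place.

With φ = 50.0°, δ = 2.8°, H = 37.90°: sin φ sin δ = 0.0374, cos φ cos δ cos H = 0.5066, so cos θ_z = 0.5440.
θ_z = arccos(0.5440) = 57.04°, so the elevation is 90° − 57.04° = 32.96°.

33.0°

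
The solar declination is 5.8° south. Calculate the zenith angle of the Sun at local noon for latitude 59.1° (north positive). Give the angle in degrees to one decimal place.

64.9°

At local solar noon the hour angle is zero, so the zenith angle is |φ − δ| = |59.1° − (-5.8°)| = 64.9°.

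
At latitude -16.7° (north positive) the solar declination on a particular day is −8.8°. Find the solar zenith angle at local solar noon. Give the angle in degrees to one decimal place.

7.9°

At local solar noon the hour angle is zero, so the zenith angle is |φ − δ| = |-16.7° − (-8.8°)| = 7.9°.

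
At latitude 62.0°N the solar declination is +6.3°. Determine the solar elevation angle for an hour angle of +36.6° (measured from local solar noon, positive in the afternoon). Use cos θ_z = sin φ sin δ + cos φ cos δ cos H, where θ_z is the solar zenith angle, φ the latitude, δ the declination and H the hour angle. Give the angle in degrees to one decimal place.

With φ = 62.0°, δ = 6.3°, H = 36.60°: sin φ sin δ = 0.0969, cos φ cos δ cos H = 0.3746, so cos θ_z = 0.4715.
θ_z = arccos(0.4715) = 61.87°, so the elevation is 90° − 61.87° = 28.13°.

28.1°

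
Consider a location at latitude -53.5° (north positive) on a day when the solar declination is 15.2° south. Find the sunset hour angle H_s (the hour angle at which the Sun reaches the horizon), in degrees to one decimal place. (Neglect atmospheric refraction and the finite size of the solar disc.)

cos H_s = −tan(-53.5°) · tan(-15.2°) = -0.3672, so H_s = arccos(-0.3672) = 111.54°.

111.5°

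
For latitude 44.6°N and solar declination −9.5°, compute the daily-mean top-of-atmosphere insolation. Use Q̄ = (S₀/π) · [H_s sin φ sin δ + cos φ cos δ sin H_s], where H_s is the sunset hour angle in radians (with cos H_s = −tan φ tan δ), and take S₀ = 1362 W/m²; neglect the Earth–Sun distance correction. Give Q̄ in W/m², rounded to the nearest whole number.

230 W/m²

cos H_s = −tan(44.6°) · tan(-9.5°) = 0.1650, so H_s = arccos(0.1650) = 80.50°. In radians, H_s = 1.4050.
H_s sin φ sin δ = 1.4050 × 0.7022 × -0.1650 = -0.1628.
cos φ cos δ sin H_s = 0.7120 × 0.9863 × 0.9863 = 0.6926.
Q̄ = (1362/π) × (-0.1628 + 0.6926) = 433.54 × 0.5298 = 229.69 W/m².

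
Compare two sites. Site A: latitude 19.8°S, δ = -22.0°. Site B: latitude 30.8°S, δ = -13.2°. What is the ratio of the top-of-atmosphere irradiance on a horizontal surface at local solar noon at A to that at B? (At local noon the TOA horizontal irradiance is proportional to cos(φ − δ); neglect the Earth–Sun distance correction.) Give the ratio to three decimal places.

A: cos θ_z = cos(-19.8° − (-22.0°)) = 0.9993.
B: cos θ_z = cos(-30.8° − (-13.2°)) = 0.9532.
Ratio A/B = 0.9993 / 0.9532 = 1.0484.

1.048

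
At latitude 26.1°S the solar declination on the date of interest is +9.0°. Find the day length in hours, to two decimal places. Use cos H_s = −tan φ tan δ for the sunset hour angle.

cos H_s = −tan(-26.1°) · tan(9.0°) = 0.0776, so H_s = arccos(0.0776) = 85.55°.
Day length = 2 H_s / 15° h⁻¹ = 171.10° / 15 = 11.407 h.

11.41 hours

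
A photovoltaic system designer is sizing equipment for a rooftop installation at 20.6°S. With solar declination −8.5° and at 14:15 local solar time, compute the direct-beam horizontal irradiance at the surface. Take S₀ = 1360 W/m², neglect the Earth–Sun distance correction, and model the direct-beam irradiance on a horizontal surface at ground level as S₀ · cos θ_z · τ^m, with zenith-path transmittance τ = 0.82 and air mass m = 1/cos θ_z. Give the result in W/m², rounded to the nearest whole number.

Hour angle H = 15° × (14.25 − 12) = 33.75°.
cos θ_z = sin(-20.6°) sin(-8.5°) + cos(-20.6°) cos(-8.5°) cos(33.75°) = 0.0520 + 0.7698 = 0.8218.
Air mass m = 1/cos θ_z = 1/0.8218 = 1.217; τ^m = 0.82^1.217 = 0.7854.
Surface direct beam = 1360 × 0.8218 × 0.7854 = 877.80 W/m².

878 W/m²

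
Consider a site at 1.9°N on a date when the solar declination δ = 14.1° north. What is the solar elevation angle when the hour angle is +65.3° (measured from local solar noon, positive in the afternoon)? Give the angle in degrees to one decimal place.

24.4°

With φ = 1.9°, δ = 14.1°, H = 65.30°: sin φ sin δ = 0.0081, cos φ cos δ cos H = 0.4051, so cos θ_z = 0.4132.
θ_z = arccos(0.4132) = 65.59°, so the elevation is 90° − 65.59° = 24.41°.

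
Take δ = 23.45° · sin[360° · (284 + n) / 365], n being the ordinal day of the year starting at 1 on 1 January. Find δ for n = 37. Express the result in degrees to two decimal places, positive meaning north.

360 × (284 + 37) / 365 = 316.603°; sin(316.603°) = -0.6870.
δ = 23.45 × -0.6870 = -16.110° ≈ -16.11°.

-16.11°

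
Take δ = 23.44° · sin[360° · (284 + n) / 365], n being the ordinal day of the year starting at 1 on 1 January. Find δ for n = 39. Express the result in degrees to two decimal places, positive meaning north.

360 × (284 + 39) / 365 = 318.575°; sin(318.575°) = -0.6616.
δ = 23.44 × -0.6616 = -15.508° ≈ -15.51°.

-15.51°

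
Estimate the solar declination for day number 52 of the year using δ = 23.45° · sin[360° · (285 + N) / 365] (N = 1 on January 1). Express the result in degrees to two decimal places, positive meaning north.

360 × (285 + 52) / 365 = 332.384°; sin(332.384°) = -0.4635.
δ = 23.45 × -0.4635 = -10.869° ≈ -10.87°.

-10.87°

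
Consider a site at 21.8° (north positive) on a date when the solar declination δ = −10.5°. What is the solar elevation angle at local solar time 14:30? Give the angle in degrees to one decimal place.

Hour angle H = 15° × (14.5 − 12) = 37.50°.
cos θ_z = sin(21.8°) sin(-10.5°) + cos(21.8°) cos(-10.5°) cos(37.50°) = -0.0677 + 0.7243 = 0.6566.
θ_z = arccos(0.6566) = 48.96°, so the elevation is 90° − 48.96° = 41.04°.

41.0°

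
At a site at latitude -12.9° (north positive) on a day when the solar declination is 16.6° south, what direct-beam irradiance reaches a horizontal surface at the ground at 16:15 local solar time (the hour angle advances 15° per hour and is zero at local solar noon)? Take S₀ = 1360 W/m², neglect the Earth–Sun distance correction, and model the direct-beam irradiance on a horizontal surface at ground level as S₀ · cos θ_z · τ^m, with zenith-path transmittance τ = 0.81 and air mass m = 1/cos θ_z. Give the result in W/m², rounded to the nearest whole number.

Hour angle H = 15° × (16.25 − 12) = 63.75°.
cos θ_z = sin(-12.9°) sin(-16.6°) + cos(-12.9°) cos(-16.6°) cos(63.75°) = 0.0638 + 0.4132 = 0.4770.
Air mass m = 1/cos θ_z = 1/0.4770 = 2.096; τ^m = 0.81^2.096 = 0.6430.
Surface direct beam = 1360 × 0.4770 × 0.6430 = 417.13 W/m².

417 W/m²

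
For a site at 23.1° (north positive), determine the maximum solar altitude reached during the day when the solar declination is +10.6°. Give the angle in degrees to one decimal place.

At local solar noon the hour angle is zero, so the elevation is 90° − |φ − δ| = 90° − |23.1° − (10.6°)| = 90° − 12.5° = 77.5°.

77.5°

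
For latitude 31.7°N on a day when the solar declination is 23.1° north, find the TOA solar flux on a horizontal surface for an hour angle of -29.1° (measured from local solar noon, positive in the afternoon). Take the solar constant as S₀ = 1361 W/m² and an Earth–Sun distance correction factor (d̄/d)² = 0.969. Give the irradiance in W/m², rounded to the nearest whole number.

1174 W/m²

cos θ_z = sin φ sin δ + cos φ cos δ cos H = (0.5255)(0.3923) + (0.8508)(0.9198)(0.8738) = 0.8900.
Top-of-atmosphere irradiance = S₀ (d̄/d)² cos θ_z = 1361 × 0.969 × 0.8900 = 1173.74 W/m².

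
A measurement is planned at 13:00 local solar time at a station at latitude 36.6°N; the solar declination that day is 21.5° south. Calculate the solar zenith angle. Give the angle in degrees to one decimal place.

59.8°

Hour angle H = 15° × (13 − 12) = 15.00°.
cos θ_z = sin φ sin δ + cos φ cos δ cos H = (0.5962)(-0.3665) + (0.8028)(0.9304)(0.9659) = 0.5029.
θ_z = arccos(0.5029) = 59.81°.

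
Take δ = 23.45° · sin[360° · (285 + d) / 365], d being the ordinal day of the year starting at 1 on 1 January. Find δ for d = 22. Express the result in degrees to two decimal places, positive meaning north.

-19.71°

360 × (285 + 22) / 365 = 302.795°; sin(302.795°) = -0.8406.
δ = 23.45 × -0.8406 = -19.712° ≈ -19.71°.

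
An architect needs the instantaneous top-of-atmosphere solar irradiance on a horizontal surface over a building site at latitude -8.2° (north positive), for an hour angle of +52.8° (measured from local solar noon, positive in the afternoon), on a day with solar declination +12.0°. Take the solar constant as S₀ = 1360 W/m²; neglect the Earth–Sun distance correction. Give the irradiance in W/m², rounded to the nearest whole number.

cos θ_z = sin(-8.2°) sin(12.0°) + cos(-8.2°) cos(12.0°) cos(52.80°) = -0.0297 + 0.5853 = 0.5556.
Top-of-atmosphere irradiance = S₀ cos θ_z = 1360 × 0.5556 = 755.62 W/m².

756 W/m²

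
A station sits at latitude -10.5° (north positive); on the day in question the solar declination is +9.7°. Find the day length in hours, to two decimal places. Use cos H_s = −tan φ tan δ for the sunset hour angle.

11.76 hours

cos H_s = −tan(-10.5°) · tan(9.7°) = 0.0317, so H_s = arccos(0.0317) = 88.18°.
Day length = 2 H_s / 15° h⁻¹ = 176.36° / 15 = 11.757 h.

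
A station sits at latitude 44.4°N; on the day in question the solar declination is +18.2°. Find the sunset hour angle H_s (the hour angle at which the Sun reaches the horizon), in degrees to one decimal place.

The sunset hour angle satisfies cos H_s = −tan φ tan δ = -0.3220, giving H_s = 108.78°.

108.8°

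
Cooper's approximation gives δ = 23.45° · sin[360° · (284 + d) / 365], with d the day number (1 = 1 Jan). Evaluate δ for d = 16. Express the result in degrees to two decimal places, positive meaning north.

360 × (284 + 16) / 365 = 295.890°; sin(295.890°) = -0.8996.
δ = 23.45 × -0.8996 = -21.096° ≈ -21.10°.

-21.10°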